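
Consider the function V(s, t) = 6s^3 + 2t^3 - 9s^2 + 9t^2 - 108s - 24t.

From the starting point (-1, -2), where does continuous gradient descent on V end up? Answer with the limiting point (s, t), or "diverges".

(3, 1)

V is separable, so gradient descent decouples: s follows -∂V/∂s, t follows -∂V/∂t.
∂V/∂s = 18(s - 3)(s + 2); at s=-1 this is -72, so s increases.
∂V/∂t = 6(t - 1)(t + 4); at t=-2 this is -36, so t increases.
s converges to its nearest critical value 3 (a local min of the s-part); t converges to 1. The iterate converges to (3, 1).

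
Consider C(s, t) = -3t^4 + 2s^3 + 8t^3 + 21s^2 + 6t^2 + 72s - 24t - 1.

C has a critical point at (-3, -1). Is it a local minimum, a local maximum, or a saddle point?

saddle point

The mixed partial ∂²C/∂s∂t is 0, so the Hessian at any point is diag(C_ss, C_tt) = diag(6(2s + 7), 12(-3t^2 + 4t + 1)).
At (-3, -1): H = diag(6, -72).
The eigenvalues have opposite signs, so H is indefinite: a saddle point.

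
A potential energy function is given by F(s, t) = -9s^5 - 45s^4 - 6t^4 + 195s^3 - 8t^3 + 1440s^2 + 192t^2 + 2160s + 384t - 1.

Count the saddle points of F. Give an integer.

F separates as a function of s plus a function of t, so ∇F=0 decouples.
∂F/∂s = -45(s - 4)(s + 1)(s + 3)(s + 4) = 0 at s ∈ {-4, -3, -1, 4}; ∂F/∂t = -24(t - 4)(t + 1)(t + 4) = 0 at t ∈ {-4, -1, 4}.
The Hessian is diagonal: diag(F_ss, F_tt). Second derivatives: F_ss(-4)=1080, F_ss(-3)=-630, F_ss(-1)=1350, F_ss(4)=-12600; F_tt(-4)=-576, F_tt(-1)=360, F_tt(4)=-960.
Saddle points occur where the two diagonal entries have opposite signs: (-4, -4), (-4, 4), (-3, -1), (-1, -4), (-1, 4), (4, -1). Count: 6.

6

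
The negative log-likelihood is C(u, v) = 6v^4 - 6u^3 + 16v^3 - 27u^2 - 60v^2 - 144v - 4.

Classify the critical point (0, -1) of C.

local maximum

The mixed partial ∂²C/∂u∂v is 0, so the Hessian at any point is diag(C_uu, C_vv) = diag(-18(2u + 3), 24(3v^2 + 4v - 5)).
At (0, -1): H = diag(-54, -144).
Both eigenvalues are negative, so H is negative definite: a local maximum.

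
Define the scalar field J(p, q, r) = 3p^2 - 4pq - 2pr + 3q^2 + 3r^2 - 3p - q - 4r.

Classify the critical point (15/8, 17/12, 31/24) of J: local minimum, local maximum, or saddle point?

local minimum

The Hessian is constant: H = [[6, -4, -2], [-4, 6, 0], [-2, 0, 6]].
Leading principal minors: Δ₁ = 6, Δ₂ = 20, Δ₃ = 96.
All leading minors are positive, so H is positive definite: a local minimum.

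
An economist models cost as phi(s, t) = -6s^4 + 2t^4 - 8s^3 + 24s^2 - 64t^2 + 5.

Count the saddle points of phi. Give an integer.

phi separates as a function of s plus a function of t, so ∇phi=0 decouples.
∂phi/∂s = -24s(s - 1)(s + 2) = 0 at s ∈ {-2, 0, 1}; ∂phi/∂t = 8t(t - 4)(t + 4) = 0 at t ∈ {-4, 0, 4}.
The Hessian is diagonal: diag(phi_ss, phi_tt). Second derivatives: phi_ss(-2)=-144, phi_ss(0)=48, phi_ss(1)=-72; phi_tt(-4)=256, phi_tt(0)=-128, phi_tt(4)=256.
Saddle points occur where the two diagonal entries have opposite signs: (-2, -4), (-2, 4), (0, 0), (1, -4), (1, 4). Count: 5.

5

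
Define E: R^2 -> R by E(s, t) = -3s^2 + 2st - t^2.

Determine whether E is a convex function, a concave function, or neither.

E is quadratic, so its Hessian is the constant matrix H = [[-6, 2], [2, -2]].
det(H) = 8, tr(H) = -8.
det(H) > 0 and tr(H) < 0, so H is negative definite everywhere: concave.

concave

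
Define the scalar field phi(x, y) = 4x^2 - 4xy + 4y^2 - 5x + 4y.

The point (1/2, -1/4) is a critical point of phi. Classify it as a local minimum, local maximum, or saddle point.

The Hessian of phi is constant: H = [[8, -4], [-4, 8]].
det(H) = 8·8 − (-4)² = 48.
det(H) > 0 and tr(H) = 16 > 0, so H is positive definite and the point is a local minimum.

local minimum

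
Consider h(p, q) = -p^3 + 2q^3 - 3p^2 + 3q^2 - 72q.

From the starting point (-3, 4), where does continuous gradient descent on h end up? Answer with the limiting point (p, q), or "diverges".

(-2, 3)

h is separable, so gradient descent decouples: p follows -∂h/∂p, q follows -∂h/∂q.
∂h/∂p = -3p(p + 2); at p=-3 this is -9, so p increases.
∂h/∂q = 6(q - 3)(q + 4); at q=4 this is 48, so q decreases.
p converges to its nearest critical value -2 (a local min of the p-part); q converges to 3. The iterate converges to (-2, 3).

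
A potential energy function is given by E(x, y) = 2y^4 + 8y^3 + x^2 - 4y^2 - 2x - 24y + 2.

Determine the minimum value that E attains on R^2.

-17

E(x,y) separates as P(x) + Q(y) + 2, so its minimum is min P + min Q + 2.
P'(x) = 2x - 2 vanishes at x ∈ {1}; Q'(y) = 8(y - 1)(y + 1)(y + 3) vanishes at y ∈ {-3, -1, 1}.
Local minima of P (where P''>0): P(1)=-1. Local minima of Q: Q(-3)=-18, Q(1)=-18.
So the global minimum of E is P(1) + Q(-3) + 2 = -1 − 18 + 2 = -17, attained at (1, -3).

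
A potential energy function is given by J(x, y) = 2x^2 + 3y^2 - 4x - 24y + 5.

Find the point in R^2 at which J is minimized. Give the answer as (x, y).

J(x,y) separates as P(x) + Q(y) + 5, so its minimum is min P + min Q + 5.
P'(x) = 4x - 4 vanishes at x ∈ {1}; Q'(y) = 6y - 24 vanishes at y ∈ {4}.
Local minima of P (where P''>0): P(1)=-2. Local minima of Q: Q(4)=-48.
So the global minimum of J is P(1) + Q(4) + 5 = -2 − 48 + 5 = -45, attained at (1, 4).

(1, 4)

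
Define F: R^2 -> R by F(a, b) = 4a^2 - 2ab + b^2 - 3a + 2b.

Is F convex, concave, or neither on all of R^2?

convex

F is quadratic, so its Hessian is the constant matrix H = [[8, -2], [-2, 2]].
det(H) = 12, tr(H) = 10.
det(H) > 0 and tr(H) > 0, so H is positive definite everywhere: convex.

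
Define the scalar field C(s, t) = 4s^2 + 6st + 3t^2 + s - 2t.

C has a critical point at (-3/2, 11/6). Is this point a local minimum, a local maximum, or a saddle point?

The Hessian of C is constant: H = [[8, 6], [6, 6]].
det(H) = 8·6 − 6² = 12.
det(H) > 0 and tr(H) = 14 > 0, so H is positive definite and the point is a local minimum.

local minimum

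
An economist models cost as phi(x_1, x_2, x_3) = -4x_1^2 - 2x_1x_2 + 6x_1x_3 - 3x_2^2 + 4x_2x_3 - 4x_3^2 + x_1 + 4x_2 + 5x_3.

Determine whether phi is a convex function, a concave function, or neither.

phi is quadratic, so its Hessian is the constant matrix H = [[-8, -2, 6], [-2, -6, 4], [6, 4, -8]].
Leading principal minors: -8, 44, -104.
Signs alternate −, +, − ⇒ H ≺ 0 ⇒ concave.

concave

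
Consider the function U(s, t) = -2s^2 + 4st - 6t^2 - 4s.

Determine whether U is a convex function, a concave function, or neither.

U is quadratic, so its Hessian is the constant matrix H = [[-4, 4], [4, -12]].
det(H) = 32, tr(H) = -16.
det(H) > 0 and tr(H) < 0, so H is negative definite everywhere: concave.

concave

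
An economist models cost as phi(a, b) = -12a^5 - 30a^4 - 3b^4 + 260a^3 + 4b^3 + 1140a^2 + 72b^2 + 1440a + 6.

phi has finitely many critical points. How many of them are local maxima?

phi separates as a function of a plus a function of b, so ∇phi=0 decouples.
∂phi/∂a = -60(a - 4)(a + 1)(a + 2)(a + 3) = 0 at a ∈ {-3, -2, -1, 4}; ∂phi/∂b = -12b(b - 4)(b + 3) = 0 at b ∈ {-3, 0, 4}.
The Hessian is diagonal: diag(phi_aa, phi_bb). Second derivatives: phi_aa(-3)=840, phi_aa(-2)=-360, phi_aa(-1)=600, phi_aa(4)=-12600; phi_bb(-3)=-252, phi_bb(0)=144, phi_bb(4)=-336.
Local maxima occur where both diagonal entries negative: (-2, -3), (-2, 4), (4, -3), (4, 4). Count: 4.

4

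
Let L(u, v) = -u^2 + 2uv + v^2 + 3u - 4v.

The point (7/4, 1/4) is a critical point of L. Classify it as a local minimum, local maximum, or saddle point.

saddle point

The Hessian of L is constant: H = [[-2, 2], [2, 2]].
det(H) = (-2)·2 − 2² = -8.
Since det(H) < 0, H is indefinite and the critical point is a saddle point.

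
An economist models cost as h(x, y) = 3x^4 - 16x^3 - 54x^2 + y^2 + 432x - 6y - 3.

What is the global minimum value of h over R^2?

h(x,y) separates as P(x) + Q(y) − 3, so its minimum is min P + min Q − 3.
P'(x) = 12(x - 4)(x - 3)(x + 3) vanishes at x ∈ {-3, 3, 4}; Q'(y) = 2y - 6 vanishes at y ∈ {3}.
Local minima of P (where P''>0): P(-3)=-1107, P(4)=608. Local minima of Q: Q(3)=-9.
So the global minimum of h is P(-3) + Q(3) − 3 = -1107 − 9 − 3 = -1119, attained at (-3, 3).

-1119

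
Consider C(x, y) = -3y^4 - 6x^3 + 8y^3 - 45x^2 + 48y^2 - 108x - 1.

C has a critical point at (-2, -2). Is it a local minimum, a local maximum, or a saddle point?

local maximum

The mixed partial ∂²C/∂x∂y is 0, so the Hessian at any point is diag(C_xx, C_yy) = diag(-18(2x + 5), 12(-3y^2 + 4y + 8)).
At (-2, -2): H = diag(-18, -144).
Both eigenvalues are negative, so H is negative definite: a local maximum.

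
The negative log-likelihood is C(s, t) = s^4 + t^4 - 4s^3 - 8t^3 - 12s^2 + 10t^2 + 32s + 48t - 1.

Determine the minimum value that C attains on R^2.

C(s,t) separates as P(s) + Q(t) − 1, so its minimum is min P + min Q − 1.
P'(s) = 4(s - 4)(s - 1)(s + 2) vanishes at s ∈ {-2, 1, 4}; Q'(t) = 4(t - 4)(t - 3)(t + 1) vanishes at t ∈ {-1, 3, 4}.
Local minima of P (where P''>0): P(-2)=-64, P(4)=-64. Local minima of Q: Q(-1)=-29, Q(4)=96.
So the global minimum of C is P(-2) + Q(-1) − 1 = -64 − 29 − 1 = -94, attained at (-2, -1).

-94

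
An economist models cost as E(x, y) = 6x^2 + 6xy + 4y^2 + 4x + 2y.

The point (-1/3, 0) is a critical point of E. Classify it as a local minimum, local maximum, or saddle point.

local minimum

The Hessian of E is constant: H = [[12, 6], [6, 8]].
det(H) = 12·8 − 6² = 60.
det(H) > 0 and tr(H) = 20 > 0, so H is positive definite and the point is a local minimum.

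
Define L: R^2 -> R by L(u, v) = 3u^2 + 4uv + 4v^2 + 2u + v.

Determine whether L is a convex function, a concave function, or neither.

convex

L is quadratic, so its Hessian is the constant matrix H = [[6, 4], [4, 8]].
det(H) = 32, tr(H) = 14.
det(H) > 0 and tr(H) > 0, so H is positive definite everywhere: convex.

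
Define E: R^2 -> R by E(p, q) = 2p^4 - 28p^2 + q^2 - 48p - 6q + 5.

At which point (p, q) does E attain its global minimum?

E(p,q) separates as A(p) + B(q) + 5, so its minimum is min A + min B + 5.
A'(p) = 8(p - 3)(p + 1)(p + 2) vanishes at p ∈ {-2, -1, 3}; B'(q) = 2q - 6 vanishes at q ∈ {3}.
Local minima of A (where A''>0): A(-2)=16, A(3)=-234. Local minima of B: B(3)=-9.
So the global minimum of E is A(3) + B(3) + 5 = -234 − 9 + 5 = -238, attained at (3, 3).

(3, 3)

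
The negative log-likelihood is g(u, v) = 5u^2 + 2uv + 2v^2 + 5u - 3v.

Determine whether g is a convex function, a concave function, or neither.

g is quadratic, so its Hessian is the constant matrix H = [[10, 2], [2, 4]].
det(H) = 36, tr(H) = 14.
det(H) > 0 and tr(H) > 0, so H is positive definite everywhere: convex.

convex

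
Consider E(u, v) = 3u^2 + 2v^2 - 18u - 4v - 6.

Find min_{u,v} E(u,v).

-35

E(u,v) separates as P(u) + Q(v) − 6, so its minimum is min P + min Q − 6.
P'(u) = 6u - 18 vanishes at u ∈ {3}; Q'(v) = 4v - 4 vanishes at v ∈ {1}.
Local minima of P (where P''>0): P(3)=-27. Local minima of Q: Q(1)=-2.
So the global minimum of E is P(3) + Q(1) − 6 = -27 − 2 − 6 = -35, attained at (3, 1).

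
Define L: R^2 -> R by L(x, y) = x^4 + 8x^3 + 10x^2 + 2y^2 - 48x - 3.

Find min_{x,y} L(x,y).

L(x,y) separates as P(x) + Q(y) − 3, so its minimum is min P + min Q − 3.
P'(x) = 4(x - 1)(x + 3)(x + 4) vanishes at x ∈ {-4, -3, 1}; Q'(y) = 4y vanishes at y ∈ {0}.
Local minima of P (where P''>0): P(-4)=96, P(1)=-29. Local minima of Q: Q(0)=0.
So the global minimum of L is P(1) + Q(0) − 3 = -29 + 0 − 3 = -32, attained at (1, 0).

-32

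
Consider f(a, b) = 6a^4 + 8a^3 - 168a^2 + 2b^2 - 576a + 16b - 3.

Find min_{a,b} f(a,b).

f(a,b) separates as P(a) + Q(b) − 3, so its minimum is min P + min Q − 3.
P'(a) = 24(a - 4)(a + 2)(a + 3) vanishes at a ∈ {-3, -2, 4}; Q'(b) = 4b + 16 vanishes at b ∈ {-4}.
Local minima of P (where P''>0): P(-3)=486, P(4)=-2944. Local minima of Q: Q(-4)=-32.
So the global minimum of f is P(4) + Q(-4) − 3 = -2944 − 32 − 3 = -2979, attained at (4, -4).

-2979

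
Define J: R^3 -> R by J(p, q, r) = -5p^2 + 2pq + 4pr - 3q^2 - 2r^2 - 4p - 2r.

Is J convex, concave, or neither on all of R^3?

J is quadratic, so its Hessian is the constant matrix H = [[-10, 2, 4], [2, -6, 0], [4, 0, -4]].
Leading principal minors: -10, 56, -128.
Signs alternate −, +, − ⇒ H ≺ 0 ⇒ concave.

concave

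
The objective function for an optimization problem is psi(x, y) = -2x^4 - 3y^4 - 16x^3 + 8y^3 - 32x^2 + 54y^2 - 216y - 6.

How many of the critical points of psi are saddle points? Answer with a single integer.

4

psi separates as a function of x plus a function of y, so ∇psi=0 decouples.
∂psi/∂x = -8x(x + 2)(x + 4) = 0 at x ∈ {-4, -2, 0}; ∂psi/∂y = -12(y - 3)(y - 2)(y + 3) = 0 at y ∈ {-3, 2, 3}.
The Hessian is diagonal: diag(psi_xx, psi_yy). Second derivatives: psi_xx(-4)=-64, psi_xx(-2)=32, psi_xx(0)=-64; psi_yy(-3)=-360, psi_yy(2)=60, psi_yy(3)=-72.
Saddle points occur where the two diagonal entries have opposite signs: (-4, 2), (-2, -3), (-2, 3), (0, 2). Count: 4.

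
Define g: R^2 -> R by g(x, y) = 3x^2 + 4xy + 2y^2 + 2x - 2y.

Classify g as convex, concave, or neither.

g is quadratic, so its Hessian is the constant matrix H = [[6, 4], [4, 4]].
det(H) = 8, tr(H) = 10.
det(H) > 0 and tr(H) > 0, so H is positive definite everywhere: convex.

convex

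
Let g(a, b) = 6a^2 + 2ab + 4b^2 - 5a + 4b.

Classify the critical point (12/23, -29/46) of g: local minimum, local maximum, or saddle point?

The Hessian of g is constant: H = [[12, 2], [2, 8]].
det(H) = 12·8 − 2² = 92.
det(H) > 0 and tr(H) = 20 > 0, so H is positive definite and the point is a local minimum.

local minimum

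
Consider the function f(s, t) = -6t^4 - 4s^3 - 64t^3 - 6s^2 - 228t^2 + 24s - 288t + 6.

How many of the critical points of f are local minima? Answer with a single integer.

1

f separates as a function of s plus a function of t, so ∇f=0 decouples.
∂f/∂s = -12(s - 1)(s + 2) = 0 at s ∈ {-2, 1}; ∂f/∂t = -24(t + 1)(t + 3)(t + 4) = 0 at t ∈ {-4, -3, -1}.
The Hessian is diagonal: diag(f_ss, f_tt). Second derivatives: f_ss(-2)=36, f_ss(1)=-36; f_tt(-4)=-72, f_tt(-3)=48, f_tt(-1)=-144.
Local minima occur where both diagonal entries positive: (-2, -3). Count: 1.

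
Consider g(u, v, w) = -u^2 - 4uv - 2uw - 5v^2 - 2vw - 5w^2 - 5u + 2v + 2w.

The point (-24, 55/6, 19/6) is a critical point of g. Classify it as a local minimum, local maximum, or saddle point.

local maximum

The Hessian is constant: H = [[-2, -4, -2], [-4, -10, -2], [-2, -2, -10]].
Leading principal minors: Δ₁ = -2, Δ₂ = 4, Δ₃ = -24.
The minors alternate sign starting negative (−, +, −), so H is negative definite: a local maximum.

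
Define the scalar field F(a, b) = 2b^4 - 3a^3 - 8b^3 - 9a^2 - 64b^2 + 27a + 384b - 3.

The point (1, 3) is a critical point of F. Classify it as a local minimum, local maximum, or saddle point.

local maximum

The mixed partial ∂²F/∂a∂b is 0, so the Hessian at any point is diag(F_aa, F_bb) = diag(-18(a + 1), 8(3b^2 - 6b - 16)).
At (1, 3): H = diag(-36, -56).
Both eigenvalues are negative, so H is negative definite: a local maximum.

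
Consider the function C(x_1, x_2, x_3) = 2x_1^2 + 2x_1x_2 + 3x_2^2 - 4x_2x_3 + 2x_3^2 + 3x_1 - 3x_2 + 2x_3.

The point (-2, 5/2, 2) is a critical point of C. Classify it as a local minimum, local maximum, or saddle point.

The Hessian is constant: H = [[4, 2, 0], [2, 6, -4], [0, -4, 4]].
Leading principal minors: Δ₁ = 4, Δ₂ = 20, Δ₃ = 16.
All leading minors are positive, so H is positive definite: a local minimum.

local minimum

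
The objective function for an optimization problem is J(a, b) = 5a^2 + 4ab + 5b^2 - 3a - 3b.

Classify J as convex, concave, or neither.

convex

J is quadratic, so its Hessian is the constant matrix H = [[10, 4], [4, 10]].
det(H) = 84, tr(H) = 20.
det(H) > 0 and tr(H) > 0, so H is positive definite everywhere: convex.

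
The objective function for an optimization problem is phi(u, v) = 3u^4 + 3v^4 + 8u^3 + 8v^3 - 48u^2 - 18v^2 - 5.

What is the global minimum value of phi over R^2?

phi(u,v) separates as P(u) + Q(v) − 5, so its minimum is min P + min Q − 5.
P'(u) = 12u(u - 2)(u + 4) vanishes at u ∈ {-4, 0, 2}; Q'(v) = 12v(v - 1)(v + 3) vanishes at v ∈ {-3, 0, 1}.
Local minima of P (where P''>0): P(-4)=-512, P(2)=-80. Local minima of Q: Q(-3)=-135, Q(1)=-7.
So the global minimum of phi is P(-4) + Q(-3) − 5 = -512 − 135 − 5 = -652, attained at (-4, -3).

-652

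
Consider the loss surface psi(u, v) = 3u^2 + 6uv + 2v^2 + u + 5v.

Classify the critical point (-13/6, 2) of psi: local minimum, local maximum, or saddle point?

The Hessian of psi is constant: H = [[6, 6], [6, 4]].
det(H) = 6·4 − 6² = -12.
Since det(H) < 0, H is indefinite and the critical point is a saddle point.

saddle point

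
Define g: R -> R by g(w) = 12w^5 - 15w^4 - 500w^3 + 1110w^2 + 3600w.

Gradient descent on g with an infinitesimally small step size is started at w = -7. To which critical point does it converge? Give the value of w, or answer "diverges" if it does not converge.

diverges

g'(w) = 60(w - 4)(w - 3)(w + 1)(w + 5), so g'(-7) = 79200.
Gradient descent moves in the -g' direction, i.e. w is decreasing.
There is no critical point below w=-7, and g' keeps the same sign, so the iterate runs off to −∞.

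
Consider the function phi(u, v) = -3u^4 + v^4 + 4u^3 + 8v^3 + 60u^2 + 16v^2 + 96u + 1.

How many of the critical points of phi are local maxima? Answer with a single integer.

phi separates as a function of u plus a function of v, so ∇phi=0 decouples.
∂phi/∂u = -12(u - 4)(u + 1)(u + 2) = 0 at u ∈ {-2, -1, 4}; ∂phi/∂v = 4v(v + 2)(v + 4) = 0 at v ∈ {-4, -2, 0}.
The Hessian is diagonal: diag(phi_uu, phi_vv). Second derivatives: phi_uu(-2)=-72, phi_uu(-1)=60, phi_uu(4)=-360; phi_vv(-4)=32, phi_vv(-2)=-16, phi_vv(0)=32.
Local maxima occur where both diagonal entries negative: (-2, -2), (4, -2). Count: 2.

2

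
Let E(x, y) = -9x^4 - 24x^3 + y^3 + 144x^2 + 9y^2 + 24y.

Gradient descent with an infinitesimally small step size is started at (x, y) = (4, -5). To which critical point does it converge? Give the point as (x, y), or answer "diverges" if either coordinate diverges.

E is separable, so gradient descent decouples: x follows -∂E/∂x, y follows -∂E/∂y.
∂E/∂x = -36x(x - 2)(x + 4); at x=4 this is -2304, so x increases.
∂E/∂y = 3(y + 2)(y + 4); at y=-5 this is 9, so y decreases.
The x-coordinate has no critical point in that direction and runs off to infinity.

diverges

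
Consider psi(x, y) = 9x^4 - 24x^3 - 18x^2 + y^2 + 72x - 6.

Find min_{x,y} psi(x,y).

psi(x,y) separates as P(x) + Q(y) − 6, so its minimum is min P + min Q − 6.
P'(x) = 36(x - 2)(x - 1)(x + 1) vanishes at x ∈ {-1, 1, 2}; Q'(y) = 2y vanishes at y ∈ {0}.
Local minima of P (where P''>0): P(-1)=-57, P(2)=24. Local minima of Q: Q(0)=0.
So the global minimum of psi is P(-1) + Q(0) − 6 = -57 + 0 − 6 = -63, attained at (-1, 0).

-63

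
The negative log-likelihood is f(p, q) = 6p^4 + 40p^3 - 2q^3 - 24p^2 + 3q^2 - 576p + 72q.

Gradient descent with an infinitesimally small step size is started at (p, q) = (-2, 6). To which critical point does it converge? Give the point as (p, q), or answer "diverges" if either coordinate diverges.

diverges

f is separable, so gradient descent decouples: p follows -∂f/∂p, q follows -∂f/∂q.
∂f/∂p = 24(p - 2)(p + 3)(p + 4); at p=-2 this is -192, so p increases.
∂f/∂q = -6(q - 4)(q + 3); at q=6 this is -108, so q increases.
The q-coordinate has no critical point in that direction and runs off to infinity.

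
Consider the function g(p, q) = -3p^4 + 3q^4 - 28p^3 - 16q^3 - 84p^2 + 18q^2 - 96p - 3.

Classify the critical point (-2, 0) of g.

local minimum

The mixed partial ∂²g/∂p∂q is 0, so the Hessian at any point is diag(g_pp, g_qq) = diag(-12(3p^2 + 14p + 14), 12(3q^2 - 8q + 3)).
At (-2, 0): H = diag(24, 36).
Both eigenvalues are positive, so H is positive definite: a local minimum.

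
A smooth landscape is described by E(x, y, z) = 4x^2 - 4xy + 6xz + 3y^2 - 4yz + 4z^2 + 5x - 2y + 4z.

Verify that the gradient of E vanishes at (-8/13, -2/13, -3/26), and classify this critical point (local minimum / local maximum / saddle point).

∇E = (8x - 4y + 6z + 5, -4x + 6y - 4z - 2, 6x - 4y + 8z + 4); substituting (-8/13, -2/13, -3/26) gives ∇E = (0, 0, 0), so (-8/13, -2/13, -3/26) is indeed a critical point.
The Hessian is constant: H = [[8, -4, 6], [-4, 6, -4], [6, -4, 8]].
Leading principal minors: Δ₁ = 8, Δ₂ = 32, Δ₃ = 104.
All leading minors are positive, so H is positive definite: a local minimum.

local minimum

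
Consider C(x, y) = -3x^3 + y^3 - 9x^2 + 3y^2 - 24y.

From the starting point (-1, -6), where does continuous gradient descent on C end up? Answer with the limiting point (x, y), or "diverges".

diverges

C is separable, so gradient descent decouples: x follows -∂C/∂x, y follows -∂C/∂y.
∂C/∂x = -9x(x + 2); at x=-1 this is 9, so x decreases.
∂C/∂y = 3(y - 2)(y + 4); at y=-6 this is 48, so y decreases.
The y-coordinate has no critical point in that direction and runs off to infinity.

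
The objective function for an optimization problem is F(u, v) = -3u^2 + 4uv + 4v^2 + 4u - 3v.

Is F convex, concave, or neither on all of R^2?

F is quadratic, so its Hessian is the constant matrix H = [[-6, 4], [4, 8]].
det(H) = -64, tr(H) = 2.
det(H) < 0, so H is indefinite: neither convex nor concave.

neither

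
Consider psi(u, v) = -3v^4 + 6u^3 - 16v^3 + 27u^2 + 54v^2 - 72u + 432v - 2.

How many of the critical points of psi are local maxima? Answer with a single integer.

2

psi separates as a function of u plus a function of v, so ∇psi=0 decouples.
∂psi/∂u = 18(u - 1)(u + 4) = 0 at u ∈ {-4, 1}; ∂psi/∂v = -12(v - 3)(v + 3)(v + 4) = 0 at v ∈ {-4, -3, 3}.
The Hessian is diagonal: diag(psi_uu, psi_vv). Second derivatives: psi_uu(-4)=-90, psi_uu(1)=90; psi_vv(-4)=-84, psi_vv(-3)=72, psi_vv(3)=-504.
Local maxima occur where both diagonal entries negative: (-4, -4), (-4, 3). Count: 2.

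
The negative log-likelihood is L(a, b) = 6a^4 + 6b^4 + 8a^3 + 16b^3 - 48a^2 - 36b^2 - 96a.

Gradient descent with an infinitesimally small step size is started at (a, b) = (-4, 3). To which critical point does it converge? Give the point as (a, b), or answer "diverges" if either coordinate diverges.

L is separable, so gradient descent decouples: a follows -∂L/∂a, b follows -∂L/∂b.
∂L/∂a = 24(a - 2)(a + 1)(a + 2); at a=-4 this is -864, so a increases.
∂L/∂b = 24b(b - 1)(b + 3); at b=3 this is 864, so b decreases.
a converges to its nearest critical value -2 (a local min of the a-part); b converges to 1. The iterate converges to (-2, 1).

(-2, 1)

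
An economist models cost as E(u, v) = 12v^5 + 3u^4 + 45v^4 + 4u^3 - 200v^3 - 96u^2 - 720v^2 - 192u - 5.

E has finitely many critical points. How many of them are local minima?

4

E separates as a function of u plus a function of v, so ∇E=0 decouples.
∂E/∂u = 12(u - 4)(u + 1)(u + 4) = 0 at u ∈ {-4, -1, 4}; ∂E/∂v = 60v(v - 3)(v + 2)(v + 4) = 0 at v ∈ {-4, -2, 0, 3}.
The Hessian is diagonal: diag(E_uu, E_vv). Second derivatives: E_uu(-4)=288, E_uu(-1)=-180, E_uu(4)=480; E_vv(-4)=-3360, E_vv(-2)=1200, E_vv(0)=-1440, E_vv(3)=6300.
Local minima occur where both diagonal entries positive: (-4, -2), (-4, 3), (4, -2), (4, 3). Count: 4.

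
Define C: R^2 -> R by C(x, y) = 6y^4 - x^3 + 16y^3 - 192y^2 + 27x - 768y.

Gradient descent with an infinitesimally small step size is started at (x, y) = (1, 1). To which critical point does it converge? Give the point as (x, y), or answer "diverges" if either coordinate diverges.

C is separable, so gradient descent decouples: x follows -∂C/∂x, y follows -∂C/∂y.
∂C/∂x = -3(x - 3)(x + 3); at x=1 this is 24, so x decreases.
∂C/∂y = 24(y - 4)(y + 2)(y + 4); at y=1 this is -1080, so y increases.
x converges to its nearest critical value -3 (a local min of the x-part); y converges to 4. The iterate converges to (-3, 4).

(-3, 4)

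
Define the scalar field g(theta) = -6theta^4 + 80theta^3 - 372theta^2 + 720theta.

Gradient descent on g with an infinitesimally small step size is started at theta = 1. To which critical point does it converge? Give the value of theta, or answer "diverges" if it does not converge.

diverges

g'(theta) = -24(theta - 5)(theta - 3)(theta - 2), so g'(1) = 192.
Gradient descent moves in the -g' direction, i.e. theta is decreasing.
There is no critical point below theta=1, and g' keeps the same sign, so the iterate runs off to −∞.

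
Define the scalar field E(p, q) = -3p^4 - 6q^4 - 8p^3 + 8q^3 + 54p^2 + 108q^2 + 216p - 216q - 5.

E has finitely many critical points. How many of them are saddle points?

E separates as a function of p plus a function of q, so ∇E=0 decouples.
∂E/∂p = -12(p - 3)(p + 2)(p + 3) = 0 at p ∈ {-3, -2, 3}; ∂E/∂q = -24(q - 3)(q - 1)(q + 3) = 0 at q ∈ {-3, 1, 3}.
The Hessian is diagonal: diag(E_pp, E_qq). Second derivatives: E_pp(-3)=-72, E_pp(-2)=60, E_pp(3)=-360; E_qq(-3)=-576, E_qq(1)=192, E_qq(3)=-288.
Saddle points occur where the two diagonal entries have opposite signs: (-3, 1), (-2, -3), (-2, 3), (3, 1). Count: 4.

4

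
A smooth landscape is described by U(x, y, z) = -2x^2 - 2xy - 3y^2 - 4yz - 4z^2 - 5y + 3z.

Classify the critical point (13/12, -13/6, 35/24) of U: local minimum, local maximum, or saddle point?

The Hessian is constant: H = [[-4, -2, 0], [-2, -6, -4], [0, -4, -8]].
Leading principal minors: Δ₁ = -4, Δ₂ = 20, Δ₃ = -96.
The minors alternate sign starting negative (−, +, −), so H is negative definite: a local maximum.

local maximum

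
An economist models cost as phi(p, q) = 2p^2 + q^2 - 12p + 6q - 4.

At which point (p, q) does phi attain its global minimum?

(3, -3)

phi(p,q) separates as A(p) + B(q) − 4, so its minimum is min A + min B − 4.
A'(p) = 4p - 12 vanishes at p ∈ {3}; B'(q) = 2q + 6 vanishes at q ∈ {-3}.
Local minima of A (where A''>0): A(3)=-18. Local minima of B: B(-3)=-9.
So the global minimum of phi is A(3) + B(-3) − 4 = -18 − 9 − 4 = -31, attained at (3, -3).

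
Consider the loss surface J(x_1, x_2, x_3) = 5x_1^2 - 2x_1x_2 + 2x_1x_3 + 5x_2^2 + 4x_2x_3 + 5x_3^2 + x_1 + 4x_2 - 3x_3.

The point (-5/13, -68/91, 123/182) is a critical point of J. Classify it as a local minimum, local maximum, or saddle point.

local minimum

The Hessian is constant: H = [[10, -2, 2], [-2, 10, 4], [2, 4, 10]].
Leading principal minors: Δ₁ = 10, Δ₂ = 96, Δ₃ = 728.
All leading minors are positive, so H is positive definite: a local minimum.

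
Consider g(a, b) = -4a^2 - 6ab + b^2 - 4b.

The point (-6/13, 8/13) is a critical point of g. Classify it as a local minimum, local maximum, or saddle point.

The Hessian of g is constant: H = [[-8, -6], [-6, 2]].
det(H) = (-8)·2 − (-6)² = -52.
Since det(H) < 0, H is indefinite and the critical point is a saddle point.

saddle point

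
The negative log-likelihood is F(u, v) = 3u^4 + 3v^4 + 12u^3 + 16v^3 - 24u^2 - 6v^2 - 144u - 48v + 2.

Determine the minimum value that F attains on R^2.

F(u,v) separates as P(u) + Q(v) + 2, so its minimum is min P + min Q + 2.
P'(u) = 12(u - 2)(u + 2)(u + 3) vanishes at u ∈ {-3, -2, 2}; Q'(v) = 12(v - 1)(v + 1)(v + 4) vanishes at v ∈ {-4, -1, 1}.
Local minima of P (where P''>0): P(-3)=135, P(2)=-240. Local minima of Q: Q(-4)=-160, Q(1)=-35.
So the global minimum of F is P(2) + Q(-4) + 2 = -240 − 160 + 2 = -398, attained at (2, -4).

-398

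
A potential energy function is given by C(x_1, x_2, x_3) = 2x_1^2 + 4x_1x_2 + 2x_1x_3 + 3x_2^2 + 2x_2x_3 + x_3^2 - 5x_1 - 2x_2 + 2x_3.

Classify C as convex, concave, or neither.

C is quadratic, so its Hessian is the constant matrix H = [[4, 4, 2], [4, 6, 2], [2, 2, 2]].
Leading principal minors: 4, 8, 8.
All positive ⇒ H ≻ 0 ⇒ convex.

convex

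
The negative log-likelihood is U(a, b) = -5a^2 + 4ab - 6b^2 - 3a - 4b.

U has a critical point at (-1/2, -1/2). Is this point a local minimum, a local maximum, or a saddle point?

local maximum

The Hessian of U is constant: H = [[-10, 4], [4, -12]].
det(H) = (-10)·(-12) − 4² = 104.
det(H) > 0 and tr(H) = -22 < 0, so H is negative definite and the point is a local maximum.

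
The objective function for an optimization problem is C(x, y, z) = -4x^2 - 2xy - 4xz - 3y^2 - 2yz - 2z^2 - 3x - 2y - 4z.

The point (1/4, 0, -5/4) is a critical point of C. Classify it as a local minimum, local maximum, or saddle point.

The Hessian is constant: H = [[-8, -2, -4], [-2, -6, -2], [-4, -2, -4]].
Leading principal minors: Δ₁ = -8, Δ₂ = 44, Δ₃ = -80.
The minors alternate sign starting negative (−, +, −), so H is negative definite: a local maximum.

local maximum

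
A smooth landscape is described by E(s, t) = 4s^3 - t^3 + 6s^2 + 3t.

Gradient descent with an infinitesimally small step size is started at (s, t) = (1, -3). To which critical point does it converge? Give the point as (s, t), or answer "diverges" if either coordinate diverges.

E is separable, so gradient descent decouples: s follows -∂E/∂s, t follows -∂E/∂t.
∂E/∂s = 12s(s + 1); at s=1 this is 24, so s decreases.
∂E/∂t = -3(t - 1)(t + 1); at t=-3 this is -24, so t increases.
s converges to its nearest critical value 0 (a local min of the s-part); t converges to -1. The iterate converges to (0, -1).

(0, -1)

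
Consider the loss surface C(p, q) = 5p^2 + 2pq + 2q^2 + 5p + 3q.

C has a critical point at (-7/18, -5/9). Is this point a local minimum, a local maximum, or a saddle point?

local minimum

The Hessian of C is constant: H = [[10, 2], [2, 4]].
det(H) = 10·4 − 2² = 36.
det(H) > 0 and tr(H) = 14 > 0, so H is positive definite and the point is a local minimum.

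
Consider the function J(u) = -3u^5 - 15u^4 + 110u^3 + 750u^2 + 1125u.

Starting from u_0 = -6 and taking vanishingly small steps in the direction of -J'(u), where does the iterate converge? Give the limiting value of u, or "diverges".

J'(u) = -15(u - 5)(u + 1)(u + 3)(u + 5), so J'(-6) = -2475.
Gradient descent moves in the -J' direction, i.e. u is increasing.
The nearest critical point in that direction is u = -5, where J'' = 1200 > 0 (a local minimum). The iterate converges there.

-5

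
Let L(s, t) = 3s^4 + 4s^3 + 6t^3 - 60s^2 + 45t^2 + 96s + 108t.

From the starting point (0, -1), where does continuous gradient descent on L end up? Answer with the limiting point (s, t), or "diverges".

(-4, -2)

L is separable, so gradient descent decouples: s follows -∂L/∂s, t follows -∂L/∂t.
∂L/∂s = 12(s - 2)(s - 1)(s + 4); at s=0 this is 96, so s decreases.
∂L/∂t = 18(t + 2)(t + 3); at t=-1 this is 36, so t decreases.
s converges to its nearest critical value -4 (a local min of the s-part); t converges to -2. The iterate converges to (-4, -2).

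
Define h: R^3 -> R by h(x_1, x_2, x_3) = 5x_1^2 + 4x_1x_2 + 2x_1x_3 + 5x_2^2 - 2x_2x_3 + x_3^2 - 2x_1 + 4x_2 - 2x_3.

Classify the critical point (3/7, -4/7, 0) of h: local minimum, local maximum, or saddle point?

local minimum

The Hessian is constant: H = [[10, 4, 2], [4, 10, -2], [2, -2, 2]].
Leading principal minors: Δ₁ = 10, Δ₂ = 84, Δ₃ = 56.
All leading minors are positive, so H is positive definite: a local minimum.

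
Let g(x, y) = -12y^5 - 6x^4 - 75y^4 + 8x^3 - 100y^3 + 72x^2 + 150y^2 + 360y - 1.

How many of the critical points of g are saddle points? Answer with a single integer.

g separates as a function of x plus a function of y, so ∇g=0 decouples.
∂g/∂x = -24x(x - 3)(x + 2) = 0 at x ∈ {-2, 0, 3}; ∂g/∂y = -60(y - 1)(y + 1)(y + 2)(y + 3) = 0 at y ∈ {-3, -2, -1, 1}.
The Hessian is diagonal: diag(g_xx, g_yy). Second derivatives: g_xx(-2)=-240, g_xx(0)=144, g_xx(3)=-360; g_yy(-3)=480, g_yy(-2)=-180, g_yy(-1)=240, g_yy(1)=-1440.
Saddle points occur where the two diagonal entries have opposite signs: (-2, -3), (-2, -1), (0, -2), (0, 1), (3, -3), (3, -1). Count: 6.

6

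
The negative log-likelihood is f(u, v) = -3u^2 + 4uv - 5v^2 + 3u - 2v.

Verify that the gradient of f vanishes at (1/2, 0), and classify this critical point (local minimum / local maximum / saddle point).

∇f = (-6u + 4v + 3, 4u - 10v - 2); substituting (1/2, 0) gives ∇f = (0, 0), so (1/2, 0) is indeed a critical point.
The Hessian of f is constant: H = [[-6, 4], [4, -10]].
det(H) = (-6)·(-10) − 4² = 44.
det(H) > 0 and tr(H) = -16 < 0, so H is negative definite and the point is a local maximum.

local maximum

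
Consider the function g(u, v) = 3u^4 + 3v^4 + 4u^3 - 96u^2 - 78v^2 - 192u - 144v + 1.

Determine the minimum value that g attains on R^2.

g(u,v) separates as P(u) + Q(v) + 1, so its minimum is min P + min Q + 1.
P'(u) = 12(u - 4)(u + 1)(u + 4) vanishes at u ∈ {-4, -1, 4}; Q'(v) = 12(v - 4)(v + 1)(v + 3) vanishes at v ∈ {-3, -1, 4}.
Local minima of P (where P''>0): P(-4)=-256, P(4)=-1280. Local minima of Q: Q(-3)=-27, Q(4)=-1056.
So the global minimum of g is P(4) + Q(4) + 1 = -1280 − 1056 + 1 = -2335, attained at (4, 4).

-2335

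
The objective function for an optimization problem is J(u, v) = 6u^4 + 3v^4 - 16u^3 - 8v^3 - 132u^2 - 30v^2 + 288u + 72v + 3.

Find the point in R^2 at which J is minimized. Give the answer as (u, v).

J(u,v) separates as P(u) + Q(v) + 3, so its minimum is min P + min Q + 3.
P'(u) = 24(u - 4)(u - 1)(u + 3) vanishes at u ∈ {-3, 1, 4}; Q'(v) = 12(v - 3)(v - 1)(v + 2) vanishes at v ∈ {-2, 1, 3}.
Local minima of P (where P''>0): P(-3)=-1134, P(4)=-448. Local minima of Q: Q(-2)=-152, Q(3)=-27.
So the global minimum of J is P(-3) + Q(-2) + 3 = -1134 − 152 + 3 = -1283, attained at (-3, -2).

(-3, -2)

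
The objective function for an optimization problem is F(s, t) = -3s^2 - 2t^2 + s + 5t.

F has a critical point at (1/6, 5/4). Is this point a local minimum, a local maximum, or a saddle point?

The Hessian of F is constant: H = [[-6, 0], [0, -4]].
det(H) = (-6)·(-4) − 0² = 24.
det(H) > 0 and tr(H) = -10 < 0, so H is negative definite and the point is a local maximum.

local maximum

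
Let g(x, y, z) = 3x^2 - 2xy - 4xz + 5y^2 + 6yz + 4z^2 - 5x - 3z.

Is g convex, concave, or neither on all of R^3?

convex

g is quadratic, so its Hessian is the constant matrix H = [[6, -2, -4], [-2, 10, 6], [-4, 6, 8]].
Leading principal minors: 6, 56, 168.
All positive ⇒ H ≻ 0 ⇒ convex.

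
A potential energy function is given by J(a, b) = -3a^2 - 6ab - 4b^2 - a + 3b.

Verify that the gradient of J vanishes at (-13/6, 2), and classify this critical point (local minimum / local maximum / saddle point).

∇J = (-6a - 6b - 1, -6a - 8b + 3); substituting (-13/6, 2) gives ∇J = (0, 0), so (-13/6, 2) is indeed a critical point.
The Hessian of J is constant: H = [[-6, -6], [-6, -8]].
det(H) = (-6)·(-8) − (-6)² = 12.
det(H) > 0 and tr(H) = -14 < 0, so H is negative definite and the point is a local maximum.

local maximum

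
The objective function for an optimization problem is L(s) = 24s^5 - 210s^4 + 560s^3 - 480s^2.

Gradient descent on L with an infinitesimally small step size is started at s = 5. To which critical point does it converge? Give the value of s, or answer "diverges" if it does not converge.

L'(s) = 120s(s - 4)(s - 2)(s - 1), so L'(5) = 7200.
Gradient descent moves in the -L' direction, i.e. s is decreasing.
The nearest critical point in that direction is s = 4, where L'' = 2880 > 0 (a local minimum). The iterate converges there.

4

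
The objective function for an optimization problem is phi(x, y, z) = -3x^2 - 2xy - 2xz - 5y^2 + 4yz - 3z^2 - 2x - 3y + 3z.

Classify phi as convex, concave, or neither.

concave

phi is quadratic, so its Hessian is the constant matrix H = [[-6, -2, -2], [-2, -10, 4], [-2, 4, -6]].
Leading principal minors: -6, 56, -168.
Signs alternate −, +, − ⇒ H ≺ 0 ⇒ concave.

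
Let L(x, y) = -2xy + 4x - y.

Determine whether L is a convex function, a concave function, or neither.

neither

L is quadratic, so its Hessian is the constant matrix H = [[0, -2], [-2, 0]].
det(H) = -4, tr(H) = 0.
det(H) < 0, so H is indefinite: neither convex nor concave.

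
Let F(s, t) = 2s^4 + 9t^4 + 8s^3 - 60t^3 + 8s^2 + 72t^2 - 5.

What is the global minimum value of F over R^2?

F(s,t) separates as P(s) + Q(t) − 5, so its minimum is min P + min Q − 5.
P'(s) = 8s(s + 1)(s + 2) vanishes at s ∈ {-2, -1, 0}; Q'(t) = 36t(t - 4)(t - 1) vanishes at t ∈ {0, 1, 4}.
Local minima of P (where P''>0): P(-2)=0, P(0)=0. Local minima of Q: Q(0)=0, Q(4)=-384.
So the global minimum of F is P(-2) + Q(4) − 5 = 0 − 384 − 5 = -389, attained at (-2, 4).

-389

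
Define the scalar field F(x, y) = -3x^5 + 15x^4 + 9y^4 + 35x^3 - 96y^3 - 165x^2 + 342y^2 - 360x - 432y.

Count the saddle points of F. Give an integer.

F separates as a function of x plus a function of y, so ∇F=0 decouples.
∂F/∂x = -15(x - 4)(x - 3)(x + 1)(x + 2) = 0 at x ∈ {-2, -1, 3, 4}; ∂F/∂y = 36(y - 4)(y - 3)(y - 1) = 0 at y ∈ {1, 3, 4}.
The Hessian is diagonal: diag(F_xx, F_yy). Second derivatives: F_xx(-2)=450, F_xx(-1)=-300, F_xx(3)=300, F_xx(4)=-450; F_yy(1)=216, F_yy(3)=-72, F_yy(4)=108.
Saddle points occur where the two diagonal entries have opposite signs: (-2, 3), (-1, 1), (-1, 4), (3, 3), (4, 1), (4, 4). Count: 6.

6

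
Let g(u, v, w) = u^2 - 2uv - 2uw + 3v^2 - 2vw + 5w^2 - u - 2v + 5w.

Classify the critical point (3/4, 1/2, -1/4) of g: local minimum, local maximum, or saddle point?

The Hessian is constant: H = [[2, -2, -2], [-2, 6, -2], [-2, -2, 10]].
Leading principal minors: Δ₁ = 2, Δ₂ = 8, Δ₃ = 32.
All leading minors are positive, so H is positive definite: a local minimum.

local minimum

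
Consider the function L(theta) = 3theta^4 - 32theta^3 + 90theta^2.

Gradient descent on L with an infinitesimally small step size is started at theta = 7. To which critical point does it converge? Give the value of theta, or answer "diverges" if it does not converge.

L'(theta) = 12theta(theta - 5)(theta - 3), so L'(7) = 672.
Gradient descent moves in the -L' direction, i.e. theta is decreasing.
The nearest critical point in that direction is theta = 5, where L'' = 120 > 0 (a local minimum). The iterate converges there.

5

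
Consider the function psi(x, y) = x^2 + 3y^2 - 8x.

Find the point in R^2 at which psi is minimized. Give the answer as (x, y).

(4, 0)

psi(x,y) separates as P(x) + Q(y), so its minimum is min P + min Q.
P'(x) = 2x - 8 vanishes at x ∈ {4}; Q'(y) = 6y vanishes at y ∈ {0}.
Local minima of P (where P''>0): P(4)=-16. Local minima of Q: Q(0)=0.
So the global minimum of psi is P(4) + Q(0) = -16 + 0 = -16, attained at (4, 0).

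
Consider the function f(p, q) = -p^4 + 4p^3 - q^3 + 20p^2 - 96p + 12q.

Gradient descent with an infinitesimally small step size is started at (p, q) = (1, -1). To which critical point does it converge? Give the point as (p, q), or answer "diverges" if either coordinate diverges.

(2, -2)

f is separable, so gradient descent decouples: p follows -∂f/∂p, q follows -∂f/∂q.
∂f/∂p = -4(p - 4)(p - 2)(p + 3); at p=1 this is -48, so p increases.
∂f/∂q = -3(q - 2)(q + 2); at q=-1 this is 9, so q decreases.
p converges to its nearest critical value 2 (a local min of the p-part); q converges to -2. The iterate converges to (2, -2).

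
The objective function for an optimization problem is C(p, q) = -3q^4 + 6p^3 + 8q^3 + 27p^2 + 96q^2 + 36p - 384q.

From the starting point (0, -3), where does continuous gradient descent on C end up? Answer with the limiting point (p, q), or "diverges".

C is separable, so gradient descent decouples: p follows -∂C/∂p, q follows -∂C/∂q.
∂C/∂p = 18(p + 1)(p + 2); at p=0 this is 36, so p decreases.
∂C/∂q = -12(q - 4)(q - 2)(q + 4); at q=-3 this is -420, so q increases.
p converges to its nearest critical value -1 (a local min of the p-part); q converges to 2. The iterate converges to (-1, 2).

(-1, 2)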